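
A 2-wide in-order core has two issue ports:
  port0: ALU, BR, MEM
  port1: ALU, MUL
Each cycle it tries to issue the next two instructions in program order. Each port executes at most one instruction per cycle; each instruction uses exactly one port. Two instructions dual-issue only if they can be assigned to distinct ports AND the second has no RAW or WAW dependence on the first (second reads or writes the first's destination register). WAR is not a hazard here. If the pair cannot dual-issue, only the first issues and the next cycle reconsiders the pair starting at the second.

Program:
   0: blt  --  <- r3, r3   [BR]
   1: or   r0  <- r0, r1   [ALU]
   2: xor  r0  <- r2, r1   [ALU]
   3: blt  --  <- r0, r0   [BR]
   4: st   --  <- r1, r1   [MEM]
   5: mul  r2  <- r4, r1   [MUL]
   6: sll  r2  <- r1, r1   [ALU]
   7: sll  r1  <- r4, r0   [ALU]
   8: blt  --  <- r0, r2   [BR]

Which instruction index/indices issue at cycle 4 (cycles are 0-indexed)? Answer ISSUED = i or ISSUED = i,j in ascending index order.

ISSUED = 6,7

  cy0 -> i0+i1 (blt;or) pair
  cy1 -> i2 (xor) RAW r0
  cy2 -> i3 (blt) no-port BR/MEM
  cy3 -> i4+i5 (st;mul) pair
  cy4 -> i6+i7 (sll;sll) pair
  cy5 -> i8 (blt) tail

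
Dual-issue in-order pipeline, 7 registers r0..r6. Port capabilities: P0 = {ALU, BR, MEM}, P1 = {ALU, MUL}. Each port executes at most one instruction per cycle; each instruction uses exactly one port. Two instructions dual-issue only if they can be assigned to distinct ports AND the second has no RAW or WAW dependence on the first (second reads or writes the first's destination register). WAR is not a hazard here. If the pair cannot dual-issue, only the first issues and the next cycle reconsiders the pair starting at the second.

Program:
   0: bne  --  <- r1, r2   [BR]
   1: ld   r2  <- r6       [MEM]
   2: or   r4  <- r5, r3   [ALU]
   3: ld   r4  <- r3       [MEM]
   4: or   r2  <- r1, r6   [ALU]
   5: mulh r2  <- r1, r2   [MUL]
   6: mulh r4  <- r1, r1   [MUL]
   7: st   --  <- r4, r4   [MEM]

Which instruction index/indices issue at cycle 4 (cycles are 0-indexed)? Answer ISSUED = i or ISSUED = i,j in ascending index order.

ISSUED = 6

c0: i0 bne  no-port BR/MEM
c1: i1&i2 ld/or  dual
c2: i3&i4 ld/or  dual
c3: i5 mulh  no-port MUL/MUL
c4: i6 mulh  RAW r4
c5: i7 st  tail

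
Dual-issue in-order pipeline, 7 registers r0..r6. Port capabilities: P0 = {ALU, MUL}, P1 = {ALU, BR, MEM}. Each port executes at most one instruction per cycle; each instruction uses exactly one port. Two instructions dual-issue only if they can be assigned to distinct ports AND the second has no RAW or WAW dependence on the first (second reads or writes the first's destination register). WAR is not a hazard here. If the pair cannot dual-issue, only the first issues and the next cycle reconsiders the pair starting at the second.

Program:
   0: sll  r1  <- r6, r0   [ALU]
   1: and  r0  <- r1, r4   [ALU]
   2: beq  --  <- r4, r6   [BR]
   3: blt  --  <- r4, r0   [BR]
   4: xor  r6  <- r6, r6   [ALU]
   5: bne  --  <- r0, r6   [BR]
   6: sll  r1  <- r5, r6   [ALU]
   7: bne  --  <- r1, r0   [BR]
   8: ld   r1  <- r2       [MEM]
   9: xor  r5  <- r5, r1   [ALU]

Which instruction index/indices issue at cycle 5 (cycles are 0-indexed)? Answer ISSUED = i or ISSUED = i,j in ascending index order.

ISSUED = 8

#0 head=0: sll i0 RAW r1
#1 head=1: and;beq i1,i2 dual
#2 head=3: blt;xor i3,i4 dual
#3 head=5: bne;sll i5,i6 dual
#4 head=7: bne i7 no-port BR/MEM
#5 head=8: ld i8 RAW r1
#6 head=9: xor i9 tail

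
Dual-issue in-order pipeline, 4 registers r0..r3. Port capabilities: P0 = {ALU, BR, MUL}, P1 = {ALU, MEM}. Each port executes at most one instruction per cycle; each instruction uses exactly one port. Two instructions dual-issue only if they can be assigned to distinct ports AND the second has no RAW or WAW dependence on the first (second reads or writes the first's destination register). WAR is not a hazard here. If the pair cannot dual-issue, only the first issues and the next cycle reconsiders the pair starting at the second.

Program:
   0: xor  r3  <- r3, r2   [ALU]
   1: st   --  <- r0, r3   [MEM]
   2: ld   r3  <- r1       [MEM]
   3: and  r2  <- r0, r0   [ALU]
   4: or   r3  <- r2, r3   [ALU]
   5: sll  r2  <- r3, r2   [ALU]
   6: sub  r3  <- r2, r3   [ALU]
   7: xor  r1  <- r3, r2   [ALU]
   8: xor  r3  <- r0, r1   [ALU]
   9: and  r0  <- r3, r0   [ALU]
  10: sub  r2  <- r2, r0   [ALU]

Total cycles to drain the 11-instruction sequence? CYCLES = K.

CYCLES = 10

[0] i0  xor.ALU  -- RAW r3
[1] i1  st.MEM  -- no-port MEM/MEM
[2] i2+i3  ld.MEM+and.ALU  -- dual
[3] i4  or.ALU  -- RAW r3
[4] i5  sll.ALU  -- RAW r2
[5] i6  sub.ALU  -- RAW r3
[6] i7  xor.ALU  -- RAW r1
[7] i8  xor.ALU  -- RAW r3
[8] i9  and.ALU  -- RAW r0
[9] i10  sub.ALU  -- tail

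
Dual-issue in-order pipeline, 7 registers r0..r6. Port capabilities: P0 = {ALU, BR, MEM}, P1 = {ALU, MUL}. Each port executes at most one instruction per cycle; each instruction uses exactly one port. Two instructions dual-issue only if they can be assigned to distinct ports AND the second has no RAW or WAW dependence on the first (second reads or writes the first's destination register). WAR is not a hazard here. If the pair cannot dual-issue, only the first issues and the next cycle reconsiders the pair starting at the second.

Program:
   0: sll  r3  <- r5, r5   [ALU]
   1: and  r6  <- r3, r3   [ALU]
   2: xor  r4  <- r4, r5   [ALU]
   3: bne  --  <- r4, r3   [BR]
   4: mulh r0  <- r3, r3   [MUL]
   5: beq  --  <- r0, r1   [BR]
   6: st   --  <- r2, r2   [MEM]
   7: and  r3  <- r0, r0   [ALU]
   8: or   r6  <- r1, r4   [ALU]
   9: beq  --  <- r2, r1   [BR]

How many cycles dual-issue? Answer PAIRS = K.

0. sll @i0  | RAW r3
1. and+xor @i1&i2  | 2-wide
2. bne+mulh @i3&i4  | 2-wide
3. beq @i5  | no-port BR/MEM
4. st+and @i6&i7  | 2-wide
5. or+beq @i8&i9  | 2-wide

PAIRS = 4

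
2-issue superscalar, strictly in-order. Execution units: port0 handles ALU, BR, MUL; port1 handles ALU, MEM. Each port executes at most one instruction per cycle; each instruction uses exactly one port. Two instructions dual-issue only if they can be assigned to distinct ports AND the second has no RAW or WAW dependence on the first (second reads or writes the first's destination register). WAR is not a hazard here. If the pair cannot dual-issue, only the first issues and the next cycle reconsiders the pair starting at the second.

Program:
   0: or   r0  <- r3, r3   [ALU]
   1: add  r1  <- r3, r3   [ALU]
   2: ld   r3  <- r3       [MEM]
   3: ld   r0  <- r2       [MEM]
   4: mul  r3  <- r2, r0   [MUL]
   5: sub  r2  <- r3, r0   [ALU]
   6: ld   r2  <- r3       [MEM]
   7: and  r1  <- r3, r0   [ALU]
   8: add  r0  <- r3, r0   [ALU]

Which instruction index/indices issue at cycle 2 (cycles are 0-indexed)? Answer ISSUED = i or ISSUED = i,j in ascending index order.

c0: i0+i1 or+add  dual
c1: i2 ld  no-port MEM/MEM
c2: i3 ld  RAW r0
c3: i4 mul  RAW r3
c4: i5 sub  WAW r2
c5: i6+i7 ld+and  dual
c6: i8 add  tail

ISSUED = 3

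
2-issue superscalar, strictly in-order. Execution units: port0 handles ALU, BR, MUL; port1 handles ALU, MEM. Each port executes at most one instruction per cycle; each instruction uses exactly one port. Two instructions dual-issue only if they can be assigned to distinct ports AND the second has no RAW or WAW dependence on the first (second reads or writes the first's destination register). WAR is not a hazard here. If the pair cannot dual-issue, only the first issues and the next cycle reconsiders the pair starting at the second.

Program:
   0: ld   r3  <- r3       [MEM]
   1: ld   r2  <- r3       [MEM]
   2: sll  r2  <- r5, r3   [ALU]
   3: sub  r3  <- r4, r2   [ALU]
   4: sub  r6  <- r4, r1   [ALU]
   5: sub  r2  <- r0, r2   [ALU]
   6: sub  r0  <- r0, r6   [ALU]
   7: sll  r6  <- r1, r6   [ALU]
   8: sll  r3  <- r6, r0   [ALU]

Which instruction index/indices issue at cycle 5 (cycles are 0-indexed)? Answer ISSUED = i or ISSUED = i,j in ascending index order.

ISSUED = 7

[0] i0  ld  -- no-port MEM/MEM
[1] i1  ld  -- WAW r2
[2] i2  sll  -- RAW r2
[3] i3/i4  sub sub  -- pair
[4] i5/i6  sub sub  -- pair
[5] i7  sll  -- RAW r6
[6] i8  sll  -- tail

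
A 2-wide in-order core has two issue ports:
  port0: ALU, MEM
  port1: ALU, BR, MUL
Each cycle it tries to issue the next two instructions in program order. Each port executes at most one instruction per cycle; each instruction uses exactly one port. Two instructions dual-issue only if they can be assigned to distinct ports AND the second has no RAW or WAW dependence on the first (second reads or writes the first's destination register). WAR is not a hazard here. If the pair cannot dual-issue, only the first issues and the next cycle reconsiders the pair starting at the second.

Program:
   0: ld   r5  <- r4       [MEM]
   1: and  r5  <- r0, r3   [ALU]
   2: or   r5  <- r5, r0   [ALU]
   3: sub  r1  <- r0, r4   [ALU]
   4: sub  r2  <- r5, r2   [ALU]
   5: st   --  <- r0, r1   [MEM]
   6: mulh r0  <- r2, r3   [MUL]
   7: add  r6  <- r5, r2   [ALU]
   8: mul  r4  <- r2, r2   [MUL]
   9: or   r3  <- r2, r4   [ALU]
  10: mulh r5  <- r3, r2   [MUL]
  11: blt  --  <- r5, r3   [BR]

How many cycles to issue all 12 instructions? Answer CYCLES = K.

CYCLES = 9

  cy0 -> i0 (ld.MEM) WAW r5
  cy1 -> i1 (and.ALU) RAW+WAW r5
  cy2 -> i2&i3 (or.ALU sub.ALU) pair
  cy3 -> i4&i5 (sub.ALU st.MEM) pair
  cy4 -> i6&i7 (mulh.MUL add.ALU) pair
  cy5 -> i8 (mul.MUL) RAW r4
  cy6 -> i9 (or.ALU) RAW r3
  cy7 -> i10 (mulh.MUL) no-port MUL/BR
  cy8 -> i11 (blt.BR) tail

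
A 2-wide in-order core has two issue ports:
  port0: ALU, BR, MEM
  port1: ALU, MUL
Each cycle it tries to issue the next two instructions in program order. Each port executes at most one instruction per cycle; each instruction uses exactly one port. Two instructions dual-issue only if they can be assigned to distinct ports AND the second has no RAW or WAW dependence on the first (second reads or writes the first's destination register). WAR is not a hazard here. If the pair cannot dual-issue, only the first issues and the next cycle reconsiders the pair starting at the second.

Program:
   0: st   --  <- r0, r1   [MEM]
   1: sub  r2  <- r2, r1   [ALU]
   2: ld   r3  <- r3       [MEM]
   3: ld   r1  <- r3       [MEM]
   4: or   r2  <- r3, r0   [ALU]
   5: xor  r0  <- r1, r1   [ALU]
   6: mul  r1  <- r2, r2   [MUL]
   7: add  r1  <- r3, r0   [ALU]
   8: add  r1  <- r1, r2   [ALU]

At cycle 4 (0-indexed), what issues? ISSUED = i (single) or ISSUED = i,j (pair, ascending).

[0] i0,i1  st sub  -- 2-wide
[1] i2  ld  -- no-port MEM/MEM
[2] i3,i4  ld or  -- 2-wide
[3] i5,i6  xor mul  -- 2-wide
[4] i7  add  -- RAW+WAW r1
[5] i8  add  -- tail

ISSUED = 7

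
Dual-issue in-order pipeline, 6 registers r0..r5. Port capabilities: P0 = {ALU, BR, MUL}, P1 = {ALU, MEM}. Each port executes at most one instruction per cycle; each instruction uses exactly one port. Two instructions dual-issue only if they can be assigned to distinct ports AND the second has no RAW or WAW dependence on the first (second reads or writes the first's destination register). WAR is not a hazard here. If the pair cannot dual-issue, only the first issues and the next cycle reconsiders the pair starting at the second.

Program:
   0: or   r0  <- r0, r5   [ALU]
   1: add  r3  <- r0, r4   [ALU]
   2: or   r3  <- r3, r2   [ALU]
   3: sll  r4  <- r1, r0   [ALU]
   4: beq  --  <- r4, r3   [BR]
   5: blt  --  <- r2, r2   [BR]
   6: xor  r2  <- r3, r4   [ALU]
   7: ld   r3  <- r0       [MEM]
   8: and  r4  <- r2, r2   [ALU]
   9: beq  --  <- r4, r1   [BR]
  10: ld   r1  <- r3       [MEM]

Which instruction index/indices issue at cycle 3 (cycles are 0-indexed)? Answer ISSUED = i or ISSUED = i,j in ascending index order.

ISSUED = 4

0. or @i0  | RAW r0
1. add @i1  | RAW+WAW r3
2. or sll @i2/i3  | pair
3. beq @i4  | no-port BR/BR
4. blt xor @i5/i6  | pair
5. ld and @i7/i8  | pair
6. beq ld @i9/i10  | pair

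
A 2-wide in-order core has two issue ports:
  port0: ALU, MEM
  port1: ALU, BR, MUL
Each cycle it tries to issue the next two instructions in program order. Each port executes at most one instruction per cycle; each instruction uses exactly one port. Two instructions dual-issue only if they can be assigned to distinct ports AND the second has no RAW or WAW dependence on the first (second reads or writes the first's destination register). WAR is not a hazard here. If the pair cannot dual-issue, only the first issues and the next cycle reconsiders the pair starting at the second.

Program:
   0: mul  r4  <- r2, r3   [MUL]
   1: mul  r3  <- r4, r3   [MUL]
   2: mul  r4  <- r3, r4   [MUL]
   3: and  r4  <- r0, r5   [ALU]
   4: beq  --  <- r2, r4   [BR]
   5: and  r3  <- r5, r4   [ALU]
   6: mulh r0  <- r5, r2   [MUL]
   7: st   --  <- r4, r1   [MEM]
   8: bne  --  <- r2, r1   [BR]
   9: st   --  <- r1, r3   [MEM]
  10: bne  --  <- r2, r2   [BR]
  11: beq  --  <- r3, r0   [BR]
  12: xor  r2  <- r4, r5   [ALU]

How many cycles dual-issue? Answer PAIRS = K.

[0] i0  mul  -- no-port MUL/MUL
[1] i1  mul  -- no-port MUL/MUL
[2] i2  mul  -- WAW r4
[3] i3  and  -- RAW r4
[4] i4&i5  beq and  -- pair
[5] i6&i7  mulh st  -- pair
[6] i8&i9  bne st  -- pair
[7] i10  bne  -- no-port BR/BR
[8] i11&i12  beq xor  -- pair

PAIRS = 4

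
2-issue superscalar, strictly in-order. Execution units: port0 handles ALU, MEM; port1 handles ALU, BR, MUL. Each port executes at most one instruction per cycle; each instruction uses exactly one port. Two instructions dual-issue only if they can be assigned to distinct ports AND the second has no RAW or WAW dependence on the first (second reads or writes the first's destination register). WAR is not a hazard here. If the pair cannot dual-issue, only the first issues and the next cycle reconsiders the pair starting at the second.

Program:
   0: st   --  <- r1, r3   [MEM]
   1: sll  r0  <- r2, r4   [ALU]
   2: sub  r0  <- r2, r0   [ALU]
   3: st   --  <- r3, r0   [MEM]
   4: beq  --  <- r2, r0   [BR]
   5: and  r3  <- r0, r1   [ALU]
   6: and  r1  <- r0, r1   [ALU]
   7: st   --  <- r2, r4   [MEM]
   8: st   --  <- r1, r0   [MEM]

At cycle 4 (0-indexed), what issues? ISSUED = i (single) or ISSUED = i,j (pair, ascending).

ISSUED = 7

c0: i0,i1 st;sll  dual
c1: i2 sub  RAW r0
c2: i3,i4 st;beq  dual
c3: i5,i6 and;and  dual
c4: i7 st  no-port MEM/MEM
c5: i8 st  tail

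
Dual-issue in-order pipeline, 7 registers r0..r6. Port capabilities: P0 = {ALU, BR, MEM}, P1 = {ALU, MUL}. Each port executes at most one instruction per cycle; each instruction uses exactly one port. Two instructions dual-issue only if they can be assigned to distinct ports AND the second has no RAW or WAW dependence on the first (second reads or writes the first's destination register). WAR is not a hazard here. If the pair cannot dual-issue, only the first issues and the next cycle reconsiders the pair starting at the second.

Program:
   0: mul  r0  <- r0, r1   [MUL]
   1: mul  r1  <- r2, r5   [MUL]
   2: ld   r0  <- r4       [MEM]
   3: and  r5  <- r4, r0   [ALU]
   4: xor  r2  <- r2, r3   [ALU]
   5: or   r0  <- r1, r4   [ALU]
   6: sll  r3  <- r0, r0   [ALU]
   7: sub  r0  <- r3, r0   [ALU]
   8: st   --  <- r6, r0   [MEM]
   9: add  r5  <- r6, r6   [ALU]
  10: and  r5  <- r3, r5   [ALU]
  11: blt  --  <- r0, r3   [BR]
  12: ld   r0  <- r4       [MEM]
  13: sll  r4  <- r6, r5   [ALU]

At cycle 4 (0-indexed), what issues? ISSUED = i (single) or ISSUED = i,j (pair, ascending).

0. mul.MUL @i0  | no-port MUL/MUL
1. mul.MUL;ld.MEM @i1,i2  | 2-wide
2. and.ALU;xor.ALU @i3,i4  | 2-wide
3. or.ALU @i5  | RAW r0
4. sll.ALU @i6  | RAW r3
5. sub.ALU @i7  | RAW r0
6. st.MEM;add.ALU @i8,i9  | 2-wide
7. and.ALU;blt.BR @i10,i11  | 2-wide
8. ld.MEM;sll.ALU @i12,i13  | 2-wide

ISSUED = 6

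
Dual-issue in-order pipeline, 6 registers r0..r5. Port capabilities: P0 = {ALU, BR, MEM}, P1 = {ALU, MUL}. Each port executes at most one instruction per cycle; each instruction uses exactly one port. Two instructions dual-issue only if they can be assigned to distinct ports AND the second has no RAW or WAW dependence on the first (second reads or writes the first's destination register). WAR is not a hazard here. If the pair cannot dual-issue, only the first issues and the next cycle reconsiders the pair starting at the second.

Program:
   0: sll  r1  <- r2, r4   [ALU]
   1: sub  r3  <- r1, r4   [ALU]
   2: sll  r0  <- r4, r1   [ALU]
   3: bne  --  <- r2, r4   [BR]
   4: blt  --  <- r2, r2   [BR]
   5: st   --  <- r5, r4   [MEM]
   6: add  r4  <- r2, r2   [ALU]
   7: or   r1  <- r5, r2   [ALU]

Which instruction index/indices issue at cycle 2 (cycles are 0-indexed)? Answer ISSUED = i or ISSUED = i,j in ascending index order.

ISSUED = 3

t=0 i0:sll ; RAW r1
t=1 i1+i2:sub sll ; 2-wide
t=2 i3:bne ; no-port BR/BR
t=3 i4:blt ; no-port BR/MEM
t=4 i5+i6:st add ; 2-wide
t=5 i7:or ; tail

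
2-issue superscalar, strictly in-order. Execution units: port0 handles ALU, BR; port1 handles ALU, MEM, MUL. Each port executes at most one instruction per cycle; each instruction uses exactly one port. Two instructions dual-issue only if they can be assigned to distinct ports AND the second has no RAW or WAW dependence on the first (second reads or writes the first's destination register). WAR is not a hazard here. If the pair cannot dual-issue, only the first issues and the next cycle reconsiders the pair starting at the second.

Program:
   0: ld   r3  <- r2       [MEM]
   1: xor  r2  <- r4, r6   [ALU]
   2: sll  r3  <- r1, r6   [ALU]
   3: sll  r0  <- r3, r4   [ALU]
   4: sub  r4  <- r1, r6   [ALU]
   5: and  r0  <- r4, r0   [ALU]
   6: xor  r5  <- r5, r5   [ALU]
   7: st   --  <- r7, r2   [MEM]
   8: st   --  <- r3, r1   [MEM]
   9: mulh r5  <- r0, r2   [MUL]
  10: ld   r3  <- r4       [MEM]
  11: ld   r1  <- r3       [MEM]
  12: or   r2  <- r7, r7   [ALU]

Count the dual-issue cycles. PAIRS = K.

PAIRS = 4

#0 head=0: ld.MEM xor.ALU i0,i1 pair
#1 head=2: sll.ALU i2 RAW r3
#2 head=3: sll.ALU sub.ALU i3,i4 pair
#3 head=5: and.ALU xor.ALU i5,i6 pair
#4 head=7: st.MEM i7 no-port MEM/MEM
#5 head=8: st.MEM i8 no-port MEM/MUL
#6 head=9: mulh.MUL i9 no-port MUL/MEM
#7 head=10: ld.MEM i10 no-port MEM/MEM
#8 head=11: ld.MEM or.ALU i11,i12 pair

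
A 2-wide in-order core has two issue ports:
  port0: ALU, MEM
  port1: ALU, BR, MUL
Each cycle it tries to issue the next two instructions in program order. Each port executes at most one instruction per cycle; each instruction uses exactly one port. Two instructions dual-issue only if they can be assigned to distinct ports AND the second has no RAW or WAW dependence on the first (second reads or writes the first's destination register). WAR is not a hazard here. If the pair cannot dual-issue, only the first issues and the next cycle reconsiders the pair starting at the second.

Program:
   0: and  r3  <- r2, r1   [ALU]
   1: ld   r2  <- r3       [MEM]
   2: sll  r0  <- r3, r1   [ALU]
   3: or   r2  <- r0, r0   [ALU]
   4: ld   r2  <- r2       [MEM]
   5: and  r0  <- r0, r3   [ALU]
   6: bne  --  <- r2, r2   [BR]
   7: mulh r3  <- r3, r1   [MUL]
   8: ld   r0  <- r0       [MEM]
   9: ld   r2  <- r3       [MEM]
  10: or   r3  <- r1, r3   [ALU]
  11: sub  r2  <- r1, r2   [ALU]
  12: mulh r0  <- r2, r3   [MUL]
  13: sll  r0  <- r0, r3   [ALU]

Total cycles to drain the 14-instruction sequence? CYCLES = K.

c0: i0 and  RAW r3
c1: i1+i2 ld sll  2-wide
c2: i3 or  RAW+WAW r2
c3: i4+i5 ld and  2-wide
c4: i6 bne  no-port BR/MUL
c5: i7+i8 mulh ld  2-wide
c6: i9+i10 ld or  2-wide
c7: i11 sub  RAW r2
c8: i12 mulh  RAW+WAW r0
c9: i13 sll  tail

CYCLES = 10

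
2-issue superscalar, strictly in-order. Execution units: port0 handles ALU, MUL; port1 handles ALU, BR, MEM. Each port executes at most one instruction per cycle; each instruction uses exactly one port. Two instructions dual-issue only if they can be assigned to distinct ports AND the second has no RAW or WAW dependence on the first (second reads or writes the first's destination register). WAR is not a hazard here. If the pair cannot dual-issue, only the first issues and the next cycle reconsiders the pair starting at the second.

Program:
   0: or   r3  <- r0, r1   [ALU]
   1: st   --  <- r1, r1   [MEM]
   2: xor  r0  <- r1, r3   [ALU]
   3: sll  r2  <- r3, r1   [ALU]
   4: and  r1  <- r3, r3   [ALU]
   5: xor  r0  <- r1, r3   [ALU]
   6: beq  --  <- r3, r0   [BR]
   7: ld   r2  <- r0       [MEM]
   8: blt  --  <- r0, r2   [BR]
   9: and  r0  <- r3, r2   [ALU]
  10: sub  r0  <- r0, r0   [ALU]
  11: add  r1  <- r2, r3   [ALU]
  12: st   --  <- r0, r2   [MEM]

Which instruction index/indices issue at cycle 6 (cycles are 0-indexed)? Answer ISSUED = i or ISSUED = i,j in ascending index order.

[0] i0+i1  or.ALU+st.MEM  -- 2-wide
[1] i2+i3  xor.ALU+sll.ALU  -- 2-wide
[2] i4  and.ALU  -- RAW r1
[3] i5  xor.ALU  -- RAW r0
[4] i6  beq.BR  -- no-port BR/MEM
[5] i7  ld.MEM  -- no-port MEM/BR
[6] i8+i9  blt.BR+and.ALU  -- 2-wide
[7] i10+i11  sub.ALU+add.ALU  -- 2-wide
[8] i12  st.MEM  -- tail

ISSUED = 8,9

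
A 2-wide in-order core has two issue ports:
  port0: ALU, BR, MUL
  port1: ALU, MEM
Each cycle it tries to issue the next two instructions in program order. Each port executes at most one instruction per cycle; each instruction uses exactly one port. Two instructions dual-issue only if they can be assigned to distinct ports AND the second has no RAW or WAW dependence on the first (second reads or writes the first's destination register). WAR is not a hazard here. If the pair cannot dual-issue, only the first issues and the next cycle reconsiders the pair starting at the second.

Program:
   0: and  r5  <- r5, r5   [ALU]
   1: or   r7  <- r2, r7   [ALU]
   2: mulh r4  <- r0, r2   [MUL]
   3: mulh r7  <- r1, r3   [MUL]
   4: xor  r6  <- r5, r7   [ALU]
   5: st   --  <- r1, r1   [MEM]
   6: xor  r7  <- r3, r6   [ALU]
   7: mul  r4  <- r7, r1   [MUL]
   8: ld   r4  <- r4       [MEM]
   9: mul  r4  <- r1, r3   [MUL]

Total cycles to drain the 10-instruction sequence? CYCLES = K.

CYCLES = 8

[0] i0&i1  and;or  -- 2-wide
[1] i2  mulh  -- no-port MUL/MUL
[2] i3  mulh  -- RAW r7
[3] i4&i5  xor;st  -- 2-wide
[4] i6  xor  -- RAW r7
[5] i7  mul  -- RAW+WAW r4
[6] i8  ld  -- WAW r4
[7] i9  mul  -- tail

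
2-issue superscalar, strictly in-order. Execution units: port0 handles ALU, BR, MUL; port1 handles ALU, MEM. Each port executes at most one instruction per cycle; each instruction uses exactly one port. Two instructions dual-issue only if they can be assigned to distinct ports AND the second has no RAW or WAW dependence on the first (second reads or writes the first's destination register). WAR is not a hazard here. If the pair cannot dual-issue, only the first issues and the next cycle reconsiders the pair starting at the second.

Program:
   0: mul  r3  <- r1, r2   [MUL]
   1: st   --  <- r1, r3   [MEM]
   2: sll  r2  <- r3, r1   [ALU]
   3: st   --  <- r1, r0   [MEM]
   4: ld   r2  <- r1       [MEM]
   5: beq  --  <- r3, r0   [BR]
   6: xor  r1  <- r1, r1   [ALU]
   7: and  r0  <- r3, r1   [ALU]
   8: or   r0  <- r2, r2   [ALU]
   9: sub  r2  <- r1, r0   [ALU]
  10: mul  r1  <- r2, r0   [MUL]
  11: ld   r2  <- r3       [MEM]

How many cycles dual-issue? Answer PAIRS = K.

0. mul @i0  | RAW r3
1. st;sll @i1&i2  | 2-wide
2. st @i3  | no-port MEM/MEM
3. ld;beq @i4&i5  | 2-wide
4. xor @i6  | RAW r1
5. and @i7  | WAW r0
6. or @i8  | RAW r0
7. sub @i9  | RAW r2
8. mul;ld @i10&i11  | 2-wide

PAIRS = 3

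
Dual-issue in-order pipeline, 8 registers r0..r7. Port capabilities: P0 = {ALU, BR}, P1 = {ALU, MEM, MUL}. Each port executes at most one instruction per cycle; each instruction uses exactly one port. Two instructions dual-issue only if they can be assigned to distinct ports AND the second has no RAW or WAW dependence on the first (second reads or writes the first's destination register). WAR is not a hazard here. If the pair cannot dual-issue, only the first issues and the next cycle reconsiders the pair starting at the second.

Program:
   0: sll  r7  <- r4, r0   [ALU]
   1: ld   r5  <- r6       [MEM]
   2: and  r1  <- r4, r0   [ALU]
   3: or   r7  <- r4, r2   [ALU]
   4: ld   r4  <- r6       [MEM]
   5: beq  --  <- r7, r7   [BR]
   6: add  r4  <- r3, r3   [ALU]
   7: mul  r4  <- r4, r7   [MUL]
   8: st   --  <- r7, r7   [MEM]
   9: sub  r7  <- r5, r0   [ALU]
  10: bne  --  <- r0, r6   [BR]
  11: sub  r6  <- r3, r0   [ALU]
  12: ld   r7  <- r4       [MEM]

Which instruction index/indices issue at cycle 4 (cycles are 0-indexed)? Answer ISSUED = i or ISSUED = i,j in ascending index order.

t=0 i0+i1:sll ld ; dual
t=1 i2+i3:and or ; dual
t=2 i4+i5:ld beq ; dual
t=3 i6:add ; RAW+WAW r4
t=4 i7:mul ; no-port MUL/MEM
t=5 i8+i9:st sub ; dual
t=6 i10+i11:bne sub ; dual
t=7 i12:ld ; tail

ISSUED = 7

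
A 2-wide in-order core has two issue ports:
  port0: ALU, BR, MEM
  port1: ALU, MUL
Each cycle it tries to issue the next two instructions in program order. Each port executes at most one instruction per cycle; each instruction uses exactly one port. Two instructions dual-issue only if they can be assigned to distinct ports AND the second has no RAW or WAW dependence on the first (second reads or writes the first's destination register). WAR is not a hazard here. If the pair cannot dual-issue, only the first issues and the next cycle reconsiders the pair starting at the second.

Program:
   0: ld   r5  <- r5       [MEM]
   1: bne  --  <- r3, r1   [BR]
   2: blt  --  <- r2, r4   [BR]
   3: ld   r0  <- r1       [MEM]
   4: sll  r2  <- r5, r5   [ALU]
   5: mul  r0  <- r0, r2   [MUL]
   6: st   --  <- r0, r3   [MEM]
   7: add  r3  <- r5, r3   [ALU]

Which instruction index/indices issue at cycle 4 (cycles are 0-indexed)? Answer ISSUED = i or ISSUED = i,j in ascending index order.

  cy0 -> i0 (ld.MEM) no-port MEM/BR
  cy1 -> i1 (bne.BR) no-port BR/BR
  cy2 -> i2 (blt.BR) no-port BR/MEM
  cy3 -> i3+i4 (ld.MEM;sll.ALU) pair
  cy4 -> i5 (mul.MUL) RAW r0
  cy5 -> i6+i7 (st.MEM;add.ALU) pair

ISSUED = 5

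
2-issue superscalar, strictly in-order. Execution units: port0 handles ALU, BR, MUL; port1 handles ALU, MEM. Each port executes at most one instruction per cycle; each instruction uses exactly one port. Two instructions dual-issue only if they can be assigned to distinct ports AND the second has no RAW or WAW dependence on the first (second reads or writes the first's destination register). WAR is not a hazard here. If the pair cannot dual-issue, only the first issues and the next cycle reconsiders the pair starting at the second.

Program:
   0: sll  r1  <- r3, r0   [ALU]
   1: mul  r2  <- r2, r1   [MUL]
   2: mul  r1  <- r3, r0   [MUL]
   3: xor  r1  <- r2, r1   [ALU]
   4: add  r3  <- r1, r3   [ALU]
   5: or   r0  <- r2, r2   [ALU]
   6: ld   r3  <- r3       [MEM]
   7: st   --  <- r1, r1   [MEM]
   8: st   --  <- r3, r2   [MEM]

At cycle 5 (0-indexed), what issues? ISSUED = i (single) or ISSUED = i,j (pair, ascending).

ISSUED = 6

  cy0 -> i0 (sll.ALU) RAW r1
  cy1 -> i1 (mul.MUL) no-port MUL/MUL
  cy2 -> i2 (mul.MUL) RAW+WAW r1
  cy3 -> i3 (xor.ALU) RAW r1
  cy4 -> i4&i5 (add.ALU or.ALU) dual
  cy5 -> i6 (ld.MEM) no-port MEM/MEM
  cy6 -> i7 (st.MEM) no-port MEM/MEM
  cy7 -> i8 (st.MEM) tail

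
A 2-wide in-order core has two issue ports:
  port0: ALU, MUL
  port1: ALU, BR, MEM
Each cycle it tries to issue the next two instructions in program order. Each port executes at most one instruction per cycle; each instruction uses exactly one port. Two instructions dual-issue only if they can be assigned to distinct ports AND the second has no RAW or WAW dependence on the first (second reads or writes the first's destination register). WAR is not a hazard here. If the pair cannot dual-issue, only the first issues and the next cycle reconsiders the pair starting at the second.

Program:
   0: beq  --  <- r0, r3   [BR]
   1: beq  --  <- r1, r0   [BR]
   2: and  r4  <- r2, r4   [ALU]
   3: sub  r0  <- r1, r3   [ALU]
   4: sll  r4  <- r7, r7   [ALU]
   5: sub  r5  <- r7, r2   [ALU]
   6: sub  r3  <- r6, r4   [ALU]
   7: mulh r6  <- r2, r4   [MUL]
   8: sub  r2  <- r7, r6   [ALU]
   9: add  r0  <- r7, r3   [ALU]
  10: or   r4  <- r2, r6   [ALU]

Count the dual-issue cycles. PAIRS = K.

PAIRS = 4

  cy0 -> i0 (beq.BR) no-port BR/BR
  cy1 -> i1,i2 (beq.BR;and.ALU) dual
  cy2 -> i3,i4 (sub.ALU;sll.ALU) dual
  cy3 -> i5,i6 (sub.ALU;sub.ALU) dual
  cy4 -> i7 (mulh.MUL) RAW r6
  cy5 -> i8,i9 (sub.ALU;add.ALU) dual
  cy6 -> i10 (or.ALU) tail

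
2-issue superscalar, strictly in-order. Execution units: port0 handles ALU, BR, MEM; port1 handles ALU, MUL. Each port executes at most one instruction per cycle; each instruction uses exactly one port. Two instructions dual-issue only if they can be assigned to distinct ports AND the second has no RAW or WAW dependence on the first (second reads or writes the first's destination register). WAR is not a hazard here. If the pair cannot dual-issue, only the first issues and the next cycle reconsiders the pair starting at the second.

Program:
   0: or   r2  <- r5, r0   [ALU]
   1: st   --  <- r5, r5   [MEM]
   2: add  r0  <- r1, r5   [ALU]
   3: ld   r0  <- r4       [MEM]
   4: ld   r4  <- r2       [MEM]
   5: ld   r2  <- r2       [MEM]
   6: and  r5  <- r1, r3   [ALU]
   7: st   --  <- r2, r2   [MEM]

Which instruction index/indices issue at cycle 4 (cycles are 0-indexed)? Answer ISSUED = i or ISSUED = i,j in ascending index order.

#0 head=0: or+st i0/i1 2-wide
#1 head=2: add i2 WAW r0
#2 head=3: ld i3 no-port MEM/MEM
#3 head=4: ld i4 no-port MEM/MEM
#4 head=5: ld+and i5/i6 2-wide
#5 head=7: st i7 tail

ISSUED = 5,6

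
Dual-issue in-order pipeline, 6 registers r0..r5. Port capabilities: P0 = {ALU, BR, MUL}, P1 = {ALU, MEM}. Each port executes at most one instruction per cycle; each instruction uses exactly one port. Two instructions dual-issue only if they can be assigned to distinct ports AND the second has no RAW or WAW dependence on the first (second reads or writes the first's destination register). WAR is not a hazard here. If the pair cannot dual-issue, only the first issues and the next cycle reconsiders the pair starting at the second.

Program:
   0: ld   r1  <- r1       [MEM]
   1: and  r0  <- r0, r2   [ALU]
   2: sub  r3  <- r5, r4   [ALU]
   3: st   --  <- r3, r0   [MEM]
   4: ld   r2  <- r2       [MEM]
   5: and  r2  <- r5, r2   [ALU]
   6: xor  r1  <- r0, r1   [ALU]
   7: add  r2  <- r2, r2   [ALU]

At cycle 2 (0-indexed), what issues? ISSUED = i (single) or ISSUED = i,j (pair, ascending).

ISSUED = 3

[0] i0,i1  ld and  -- 2-wide
[1] i2  sub  -- RAW r3
[2] i3  st  -- no-port MEM/MEM
[3] i4  ld  -- RAW+WAW r2
[4] i5,i6  and xor  -- 2-wide
[5] i7  add  -- tail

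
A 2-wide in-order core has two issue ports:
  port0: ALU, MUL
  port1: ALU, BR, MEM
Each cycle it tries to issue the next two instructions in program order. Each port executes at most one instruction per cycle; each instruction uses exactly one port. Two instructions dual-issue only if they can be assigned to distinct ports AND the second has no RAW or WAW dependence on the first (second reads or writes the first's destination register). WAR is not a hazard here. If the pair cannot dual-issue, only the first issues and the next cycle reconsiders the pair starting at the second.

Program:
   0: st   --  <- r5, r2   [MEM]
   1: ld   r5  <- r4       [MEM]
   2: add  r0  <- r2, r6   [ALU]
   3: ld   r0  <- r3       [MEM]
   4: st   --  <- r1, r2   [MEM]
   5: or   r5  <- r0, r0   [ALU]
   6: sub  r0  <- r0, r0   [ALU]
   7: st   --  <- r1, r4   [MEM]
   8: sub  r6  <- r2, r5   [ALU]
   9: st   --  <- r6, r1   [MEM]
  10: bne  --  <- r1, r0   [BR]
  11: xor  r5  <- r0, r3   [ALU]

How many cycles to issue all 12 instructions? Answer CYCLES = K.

#0 head=0: st.MEM i0 no-port MEM/MEM
#1 head=1: ld.MEM;add.ALU i1,i2 dual
#2 head=3: ld.MEM i3 no-port MEM/MEM
#3 head=4: st.MEM;or.ALU i4,i5 dual
#4 head=6: sub.ALU;st.MEM i6,i7 dual
#5 head=8: sub.ALU i8 RAW r6
#6 head=9: st.MEM i9 no-port MEM/BR
#7 head=10: bne.BR;xor.ALU i10,i11 dual

CYCLES = 8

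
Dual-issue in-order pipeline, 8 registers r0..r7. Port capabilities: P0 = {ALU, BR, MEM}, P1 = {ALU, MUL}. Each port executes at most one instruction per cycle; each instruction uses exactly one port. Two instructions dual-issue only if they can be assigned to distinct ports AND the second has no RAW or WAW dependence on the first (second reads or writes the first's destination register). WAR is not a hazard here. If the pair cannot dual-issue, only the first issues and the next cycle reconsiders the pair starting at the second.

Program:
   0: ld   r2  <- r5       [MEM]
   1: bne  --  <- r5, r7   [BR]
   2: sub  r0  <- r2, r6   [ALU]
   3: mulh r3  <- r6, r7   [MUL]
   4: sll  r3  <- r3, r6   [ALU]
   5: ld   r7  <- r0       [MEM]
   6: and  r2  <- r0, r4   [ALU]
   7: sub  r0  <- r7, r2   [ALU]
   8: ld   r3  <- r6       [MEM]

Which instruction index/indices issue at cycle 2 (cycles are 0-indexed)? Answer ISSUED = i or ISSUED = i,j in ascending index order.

ISSUED = 3

  cy0 -> i0 (ld.MEM) no-port MEM/BR
  cy1 -> i1/i2 (bne.BR sub.ALU) dual
  cy2 -> i3 (mulh.MUL) RAW+WAW r3
  cy3 -> i4/i5 (sll.ALU ld.MEM) dual
  cy4 -> i6 (and.ALU) RAW r2
  cy5 -> i7/i8 (sub.ALU ld.MEM) dual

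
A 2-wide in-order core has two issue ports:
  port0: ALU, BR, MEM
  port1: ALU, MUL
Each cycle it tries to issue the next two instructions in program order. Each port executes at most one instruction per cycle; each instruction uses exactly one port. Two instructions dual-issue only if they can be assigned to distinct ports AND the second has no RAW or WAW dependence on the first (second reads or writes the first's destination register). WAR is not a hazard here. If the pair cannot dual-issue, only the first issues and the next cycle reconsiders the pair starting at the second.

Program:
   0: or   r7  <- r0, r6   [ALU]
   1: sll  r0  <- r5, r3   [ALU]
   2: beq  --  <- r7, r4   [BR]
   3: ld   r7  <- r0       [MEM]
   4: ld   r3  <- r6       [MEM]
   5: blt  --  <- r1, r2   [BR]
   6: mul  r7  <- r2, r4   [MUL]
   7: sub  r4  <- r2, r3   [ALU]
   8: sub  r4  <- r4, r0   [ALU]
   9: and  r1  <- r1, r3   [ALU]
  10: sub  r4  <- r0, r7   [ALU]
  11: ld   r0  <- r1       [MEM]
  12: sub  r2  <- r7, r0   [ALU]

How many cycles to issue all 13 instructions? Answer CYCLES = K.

  cy0 -> i0,i1 (or;sll) dual
  cy1 -> i2 (beq) no-port BR/MEM
  cy2 -> i3 (ld) no-port MEM/MEM
  cy3 -> i4 (ld) no-port MEM/BR
  cy4 -> i5,i6 (blt;mul) dual
  cy5 -> i7 (sub) RAW+WAW r4
  cy6 -> i8,i9 (sub;and) dual
  cy7 -> i10,i11 (sub;ld) dual
  cy8 -> i12 (sub) tail

CYCLES = 9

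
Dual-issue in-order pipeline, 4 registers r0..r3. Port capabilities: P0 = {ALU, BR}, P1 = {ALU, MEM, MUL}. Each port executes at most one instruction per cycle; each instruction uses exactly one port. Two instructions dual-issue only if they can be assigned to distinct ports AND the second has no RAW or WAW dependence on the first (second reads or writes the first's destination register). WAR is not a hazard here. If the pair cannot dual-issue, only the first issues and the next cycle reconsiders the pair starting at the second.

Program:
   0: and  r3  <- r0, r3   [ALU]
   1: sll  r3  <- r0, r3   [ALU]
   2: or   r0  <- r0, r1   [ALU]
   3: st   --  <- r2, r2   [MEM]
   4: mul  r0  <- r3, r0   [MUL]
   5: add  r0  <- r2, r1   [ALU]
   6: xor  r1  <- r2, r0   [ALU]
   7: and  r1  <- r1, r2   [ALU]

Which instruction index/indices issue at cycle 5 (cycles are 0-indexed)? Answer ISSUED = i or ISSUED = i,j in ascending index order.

t=0 i0:and.ALU ; RAW+WAW r3
t=1 i1&i2:sll.ALU or.ALU ; pair
t=2 i3:st.MEM ; no-port MEM/MUL
t=3 i4:mul.MUL ; WAW r0
t=4 i5:add.ALU ; RAW r0
t=5 i6:xor.ALU ; RAW+WAW r1
t=6 i7:and.ALU ; tail

ISSUED = 6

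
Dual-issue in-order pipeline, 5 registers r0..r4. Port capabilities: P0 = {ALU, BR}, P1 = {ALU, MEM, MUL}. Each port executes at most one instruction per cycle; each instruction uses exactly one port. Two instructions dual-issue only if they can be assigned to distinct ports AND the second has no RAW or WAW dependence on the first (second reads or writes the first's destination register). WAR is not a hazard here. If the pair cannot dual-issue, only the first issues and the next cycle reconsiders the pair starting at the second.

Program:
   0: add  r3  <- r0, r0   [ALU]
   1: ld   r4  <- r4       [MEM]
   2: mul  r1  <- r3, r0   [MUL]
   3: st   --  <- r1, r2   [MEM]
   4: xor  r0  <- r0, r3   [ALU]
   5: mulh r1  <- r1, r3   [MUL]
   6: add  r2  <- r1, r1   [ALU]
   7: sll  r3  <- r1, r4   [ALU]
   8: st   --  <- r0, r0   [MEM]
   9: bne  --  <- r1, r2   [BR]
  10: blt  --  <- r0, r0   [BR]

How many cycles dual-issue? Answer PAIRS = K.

0. add+ld @i0/i1  | 2-wide
1. mul @i2  | no-port MUL/MEM
2. st+xor @i3/i4  | 2-wide
3. mulh @i5  | RAW r1
4. add+sll @i6/i7  | 2-wide
5. st+bne @i8/i9  | 2-wide
6. blt @i10  | tail

PAIRS = 4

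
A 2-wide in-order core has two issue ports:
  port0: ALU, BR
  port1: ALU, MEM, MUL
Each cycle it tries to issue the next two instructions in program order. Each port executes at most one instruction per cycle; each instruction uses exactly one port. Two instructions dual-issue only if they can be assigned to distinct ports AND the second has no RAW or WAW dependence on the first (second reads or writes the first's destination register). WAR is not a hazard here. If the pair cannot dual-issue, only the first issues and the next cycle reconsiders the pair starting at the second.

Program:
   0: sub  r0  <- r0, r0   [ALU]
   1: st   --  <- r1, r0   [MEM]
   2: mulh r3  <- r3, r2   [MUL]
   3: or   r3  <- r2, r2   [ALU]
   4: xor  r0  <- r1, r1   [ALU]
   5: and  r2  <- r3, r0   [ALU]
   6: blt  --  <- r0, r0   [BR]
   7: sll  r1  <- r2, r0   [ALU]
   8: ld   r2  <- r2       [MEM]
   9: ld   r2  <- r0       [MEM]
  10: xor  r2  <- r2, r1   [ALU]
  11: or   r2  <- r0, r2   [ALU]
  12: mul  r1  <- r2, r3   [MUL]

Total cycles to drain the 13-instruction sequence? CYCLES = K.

CYCLES = 10

0. sub @i0  | RAW r0
1. st @i1  | no-port MEM/MUL
2. mulh @i2  | WAW r3
3. or;xor @i3,i4  | 2-wide
4. and;blt @i5,i6  | 2-wide
5. sll;ld @i7,i8  | 2-wide
6. ld @i9  | RAW+WAW r2
7. xor @i10  | RAW+WAW r2
8. or @i11  | RAW r2
9. mul @i12  | tail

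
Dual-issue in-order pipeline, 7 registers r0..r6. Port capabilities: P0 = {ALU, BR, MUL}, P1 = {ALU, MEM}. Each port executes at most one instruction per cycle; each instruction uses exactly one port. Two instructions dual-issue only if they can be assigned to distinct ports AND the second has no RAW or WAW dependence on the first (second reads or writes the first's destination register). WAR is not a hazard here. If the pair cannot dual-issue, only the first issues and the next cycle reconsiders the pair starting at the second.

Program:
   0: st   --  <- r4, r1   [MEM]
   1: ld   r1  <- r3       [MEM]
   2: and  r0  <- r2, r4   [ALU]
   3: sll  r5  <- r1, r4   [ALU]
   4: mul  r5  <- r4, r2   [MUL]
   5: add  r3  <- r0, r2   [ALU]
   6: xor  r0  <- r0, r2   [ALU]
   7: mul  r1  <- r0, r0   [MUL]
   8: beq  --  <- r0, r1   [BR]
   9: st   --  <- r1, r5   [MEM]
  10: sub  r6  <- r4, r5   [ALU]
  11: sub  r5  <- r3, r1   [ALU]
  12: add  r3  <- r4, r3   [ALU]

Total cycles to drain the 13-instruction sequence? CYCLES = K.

CYCLES = 9

  cy0 -> i0 (st) no-port MEM/MEM
  cy1 -> i1,i2 (ld;and) pair
  cy2 -> i3 (sll) WAW r5
  cy3 -> i4,i5 (mul;add) pair
  cy4 -> i6 (xor) RAW r0
  cy5 -> i7 (mul) no-port MUL/BR
  cy6 -> i8,i9 (beq;st) pair
  cy7 -> i10,i11 (sub;sub) pair
  cy8 -> i12 (add) tail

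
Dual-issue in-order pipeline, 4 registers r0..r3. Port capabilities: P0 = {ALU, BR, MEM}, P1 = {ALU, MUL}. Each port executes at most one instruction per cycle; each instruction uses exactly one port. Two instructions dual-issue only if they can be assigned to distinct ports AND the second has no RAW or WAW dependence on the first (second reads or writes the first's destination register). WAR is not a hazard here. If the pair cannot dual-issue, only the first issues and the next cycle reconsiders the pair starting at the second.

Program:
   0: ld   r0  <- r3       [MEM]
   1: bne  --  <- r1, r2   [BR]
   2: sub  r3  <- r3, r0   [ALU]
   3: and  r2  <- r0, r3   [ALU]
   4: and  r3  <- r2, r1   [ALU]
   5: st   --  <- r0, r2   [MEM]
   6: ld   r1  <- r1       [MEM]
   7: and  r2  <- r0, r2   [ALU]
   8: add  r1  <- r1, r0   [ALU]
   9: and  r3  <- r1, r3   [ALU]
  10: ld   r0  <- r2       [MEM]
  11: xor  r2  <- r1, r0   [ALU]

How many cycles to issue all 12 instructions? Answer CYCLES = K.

CYCLES = 8

0. ld.MEM @i0  | no-port MEM/BR
1. bne.BR+sub.ALU @i1/i2  | pair
2. and.ALU @i3  | RAW r2
3. and.ALU+st.MEM @i4/i5  | pair
4. ld.MEM+and.ALU @i6/i7  | pair
5. add.ALU @i8  | RAW r1
6. and.ALU+ld.MEM @i9/i10  | pair
7. xor.ALU @i11  | tail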